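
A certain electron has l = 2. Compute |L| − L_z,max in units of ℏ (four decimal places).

|L| = √6 ℏ ≈ 2.4495ℏ, while L_z,max = lℏ = 2ℏ.
The difference is (√6 − 2)ℏ ≈ 0.4495ℏ.

|L| − L_z,max ≈ 0.4495ℏ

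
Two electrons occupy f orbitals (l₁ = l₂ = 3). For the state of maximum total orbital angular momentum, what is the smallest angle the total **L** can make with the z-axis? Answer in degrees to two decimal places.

L runs from |3 − 3| = 0 to 3 + 3 = 6.
So L can be 0, 1, 2, 3, 4, 5, 6.
The maximum is L = 6, with |L_tot| = ℏ√(6·7) = √42 ℏ.
The minimum angle with z is arccos(6/√42) ≈ 22.21°.

θ_min ≈ 22.21°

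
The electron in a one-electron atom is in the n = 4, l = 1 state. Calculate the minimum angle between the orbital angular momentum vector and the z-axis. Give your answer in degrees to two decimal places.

θ_min ≈ 45.00°

|L| = √(l(l+1)) ℏ = √2 ℏ.
The smallest angle corresponds to the largest L_z, i.e. m_l = l = 1, giving L_z = 1ℏ.
cos θ_min = 1/√2, so θ_min ≈ 45.00°.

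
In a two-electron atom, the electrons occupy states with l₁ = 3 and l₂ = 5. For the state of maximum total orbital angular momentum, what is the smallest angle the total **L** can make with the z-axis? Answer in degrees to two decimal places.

The total orbital quantum number L ranges from |l₁ − l₂| to l₁ + l₂ in integer steps.
L ∈ {2, 3, 4, 5, 6, 7, 8}.
The maximum is L = 8, with |L_tot| = ℏ√(8·9) = 6√2 ℏ.
The minimum angle with z is arccos(8/√72) ≈ 19.47°.

θ_min ≈ 19.47°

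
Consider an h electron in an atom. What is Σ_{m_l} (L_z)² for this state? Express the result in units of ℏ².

Σ(L_z)² = 110 ℏ²

For an h orbital, l = 5.
m_l ∈ {-5, -4, -3, -2, -1, 0, 1, 2, 3, 4, 5}.
Σ m_l² = 2·(1 + 4 + 9 + 16 + 25) = 110.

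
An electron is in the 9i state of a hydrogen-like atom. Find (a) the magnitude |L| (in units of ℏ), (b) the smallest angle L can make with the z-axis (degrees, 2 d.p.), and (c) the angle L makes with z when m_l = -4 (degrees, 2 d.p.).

|L| = √42 ℏ ≈ 6.481ℏ; θ_min ≈ 22.21°; θ(m_l=-4) ≈ 128.11°

The 9i subshell has l = 6.
|L| = ℏ√(6·7) = √42 ℏ ≈ 6.481ℏ.
cos θ_min = 6/√42, so θ_min ≈ 22.21°.
For m_l = -4: cos θ = -4/√42, θ ≈ 128.11°.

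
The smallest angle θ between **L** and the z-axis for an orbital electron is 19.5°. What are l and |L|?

cos²θ_min = l/(l+1) = 0.8886.
Thus l = 0.8886/(1 − 0.8886) ≈ 8.
Then |L| = ℏ√(8·9) = 6√2 ℏ.

l = 8, |L| = 6√2 ℏ ≈ 8.485ℏ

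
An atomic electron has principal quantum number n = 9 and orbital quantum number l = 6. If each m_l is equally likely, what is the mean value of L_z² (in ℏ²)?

m_l ∈ {-6, -5, -4, -3, -2, -1, 0, 1, 2, 3, 4, 5, 6}.
⟨L_z²⟩ = ℏ²·(Σ m_l²)/(2l+1) = ℏ²·182/13 = 14ℏ².

⟨L_z²⟩ = 14 ℏ²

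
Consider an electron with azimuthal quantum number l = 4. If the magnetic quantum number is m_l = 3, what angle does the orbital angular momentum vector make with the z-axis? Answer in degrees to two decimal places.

θ ≈ 47.87°

|L|² = l(l+1)ℏ² = 20ℏ², so |L| = 2√5 ℏ.
L_z = m_l ℏ = 3ℏ.
cos θ = L_z/|L| = 3/√20, so θ ≈ 47.87°.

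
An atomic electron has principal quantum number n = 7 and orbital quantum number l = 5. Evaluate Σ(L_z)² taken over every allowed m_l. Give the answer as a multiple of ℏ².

m_l ∈ {-5, -4, -3, -2, -1, 0, 1, 2, 3, 4, 5}.
Summing m² from −5 to 5: Σ m_l² = 110.

Σ(L_z)² = 110 ℏ²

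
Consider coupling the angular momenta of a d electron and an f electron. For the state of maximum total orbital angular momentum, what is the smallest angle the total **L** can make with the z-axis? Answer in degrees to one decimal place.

L runs from |2 − 3| = 1 to 2 + 3 = 5.
Allowed values: L = 1, 2, 3, 4, 5.
The maximum is L = 5, with |L_tot| = ℏ√(5·6) = √30 ℏ.
The minimum angle with z is arccos(5/√30) ≈ 24.1°.

θ_min ≈ 24.1°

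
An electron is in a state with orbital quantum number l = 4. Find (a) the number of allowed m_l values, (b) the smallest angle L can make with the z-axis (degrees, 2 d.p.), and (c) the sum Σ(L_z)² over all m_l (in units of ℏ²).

9 values; θ_min ≈ 26.57°; Σ(L_z)² = 60 ℏ²

There are 2l+1 = 9 values of m_l.
cos θ_min = 4/√20, so θ_min ≈ 26.57°.
Σ m_l² = 60, so Σ(L_z)² = 60 ℏ².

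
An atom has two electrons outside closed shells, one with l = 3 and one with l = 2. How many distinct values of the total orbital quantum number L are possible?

Angular momentum addition gives L = |l₁ − l₂|, …, l₁ + l₂.
Allowed values: L = 1, 2, 3, 4, 5.
That is 5 values.

5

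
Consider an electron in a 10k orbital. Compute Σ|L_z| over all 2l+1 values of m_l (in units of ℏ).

Σ|L_z| = 56 ℏ

For 10k, l = 7.
m_l ∈ {-7, -6, -5, -4, -3, -2, -1, 0, 1, 2, 3, 4, 5, 6, 7}.
Σ|m_l| = 2·7(7+1)/2 = 56.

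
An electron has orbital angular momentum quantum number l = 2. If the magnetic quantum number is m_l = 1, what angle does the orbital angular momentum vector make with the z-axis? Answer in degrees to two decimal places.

|L| = ℏ√(l(l+1)) = √6 ℏ.
L_z = m_l ℏ = 1ℏ.
cos θ = L_z/|L| = 1/√6, so θ ≈ 65.91°.

θ ≈ 65.91°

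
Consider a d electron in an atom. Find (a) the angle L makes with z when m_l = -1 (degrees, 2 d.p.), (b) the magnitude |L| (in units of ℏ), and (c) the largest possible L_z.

A d state has l = 2.
For m_l = -1: cos θ = -1/√6, θ ≈ 114.09°.
|L| = ℏ√(2·3) = √6 ℏ ≈ 2.449ℏ.
L_z,max = lℏ = 2ℏ.

θ(m_l=-1) ≈ 114.09°; |L| = √6 ℏ ≈ 2.449ℏ; L_z,max = 2ℏ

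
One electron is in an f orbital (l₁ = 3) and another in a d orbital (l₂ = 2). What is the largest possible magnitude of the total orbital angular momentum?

|L_tot|_max = √30 ℏ ≈ 5.477ℏ

Angular momentum addition gives L = |l₁ − l₂|, …, l₁ + l₂.
Allowed values: L = 1, 2, 3, 4, 5.
The largest magnitude corresponds to L = 5: |L_tot| = ℏ√(5·6) = √30 ℏ.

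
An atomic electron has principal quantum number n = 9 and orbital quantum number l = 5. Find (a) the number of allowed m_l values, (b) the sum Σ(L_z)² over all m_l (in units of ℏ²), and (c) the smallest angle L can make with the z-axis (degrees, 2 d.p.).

There are 2l+1 = 11 values of m_l.
Σ m_l² = 110, so Σ(L_z)² = 110 ℏ².
cos θ_min = 5/√30, so θ_min ≈ 24.09°.

11 values; Σ(L_z)² = 110 ℏ²; θ_min ≈ 24.09°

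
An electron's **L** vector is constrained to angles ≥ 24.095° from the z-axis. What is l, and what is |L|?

l = 5, |L| = √30 ℏ ≈ 5.477ℏ

cos θ_min = l/√(l(l+1)) = √(l/(l+1)), so l/(l+1) = cos²(24.095°) = 0.8333.
Thus l = 0.8333/(1 − 0.8333) ≈ 5.
Then |L| = ℏ√(5·6) = √30 ℏ.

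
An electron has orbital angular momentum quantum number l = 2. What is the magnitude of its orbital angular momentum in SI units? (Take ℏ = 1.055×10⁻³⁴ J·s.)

|L| = ℏ√(l(l+1)) = ℏ√(2·3) = √6 ℏ
Numerically, |L| = 2.449 × (1.055×10⁻³⁴ J·s) = 2.584×10⁻³⁴ J·s.

|L| = 2.584×10⁻³⁴ J·s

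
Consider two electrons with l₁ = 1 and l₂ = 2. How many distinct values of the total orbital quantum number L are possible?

3

The total orbital quantum number L ranges from |l₁ − l₂| to l₁ + l₂ in integer steps.
L ∈ {1, 2, 3}.
That is 3 values.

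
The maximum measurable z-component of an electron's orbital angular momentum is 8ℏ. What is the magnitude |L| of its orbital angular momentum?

|L| = 6√2 ℏ ≈ 8.485ℏ

Since max m_l = l, l = 8.
|L| = ℏ√(l(l+1)) = 6√2 ℏ.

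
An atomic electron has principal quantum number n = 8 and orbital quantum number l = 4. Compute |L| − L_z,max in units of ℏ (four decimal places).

|L| − L_z,max ≈ 0.4721ℏ

|L| = 2√5 ℏ ≈ 4.4721ℏ, while L_z,max = lℏ = 4ℏ.
The difference is (2√5 − 4)ℏ ≈ 0.4721ℏ.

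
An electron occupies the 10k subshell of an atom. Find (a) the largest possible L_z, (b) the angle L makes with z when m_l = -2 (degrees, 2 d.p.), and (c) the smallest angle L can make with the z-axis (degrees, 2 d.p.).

10k means n = 10, l = 7.
L_z,max = lℏ = 7ℏ.
For m_l = -2: cos θ = -2/√56, θ ≈ 105.50°.
cos θ_min = 7/√56, so θ_min ≈ 20.70°.

L_z,max = 7ℏ; θ(m_l=-2) ≈ 105.50°; θ_min ≈ 20.70°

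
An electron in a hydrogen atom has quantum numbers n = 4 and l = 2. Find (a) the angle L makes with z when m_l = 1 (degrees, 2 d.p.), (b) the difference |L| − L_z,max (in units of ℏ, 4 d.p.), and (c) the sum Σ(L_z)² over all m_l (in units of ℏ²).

θ(m_l=1) ≈ 65.91°; |L|−L_z,max ≈ 0.4495ℏ; Σ(L_z)² = 10 ℏ²

For m_l = 1: cos θ = 1/√6, θ ≈ 65.91°.
|L| − L_z,max = (√6 − 2)ℏ ≈ 0.4495ℏ.
Σ m_l² = 10, so Σ(L_z)² = 10 ℏ².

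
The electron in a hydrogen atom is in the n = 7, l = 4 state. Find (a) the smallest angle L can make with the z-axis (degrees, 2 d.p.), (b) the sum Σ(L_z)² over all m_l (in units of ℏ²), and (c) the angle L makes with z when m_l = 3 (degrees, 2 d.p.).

cos θ_min = 4/√20, so θ_min ≈ 26.57°.
Σ m_l² = 60, so Σ(L_z)² = 60 ℏ².
For m_l = 3: cos θ = 3/√20, θ ≈ 47.87°.

θ_min ≈ 26.57°; Σ(L_z)² = 60 ℏ²; θ(m_l=3) ≈ 47.87°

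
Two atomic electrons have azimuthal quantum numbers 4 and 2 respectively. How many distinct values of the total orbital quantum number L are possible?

By the triangle rule, |l₁ − l₂| ≤ L ≤ l₁ + l₂.
So L can be 2, 3, 4, 5, 6.
That is 5 values.

5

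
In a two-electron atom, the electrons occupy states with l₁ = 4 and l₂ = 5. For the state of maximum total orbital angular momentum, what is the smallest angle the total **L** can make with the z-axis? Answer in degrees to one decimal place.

By the triangle rule, |l₁ − l₂| ≤ L ≤ l₁ + l₂.
Allowed values: L = 1, 2, 3, 4, 5, 6, 7, 8, 9.
The maximum is L = 9, with |L_tot| = ℏ√(9·10) = 3√10 ℏ.
The minimum angle with z is arccos(9/√90) ≈ 18.4°.

θ_min ≈ 18.4°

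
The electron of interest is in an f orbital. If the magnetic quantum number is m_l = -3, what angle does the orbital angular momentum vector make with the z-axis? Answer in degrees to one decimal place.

An f state has l = 3.
|L|² = l(l+1)ℏ² = 12ℏ², so |L| = 2√3 ℏ.
L_z = m_l ℏ = −3ℏ.
cos θ = L_z/|L| = -3/√12, so θ ≈ 150.0°.

θ ≈ 150.0°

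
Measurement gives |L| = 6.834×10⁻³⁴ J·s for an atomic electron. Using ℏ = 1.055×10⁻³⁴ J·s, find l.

l = 6

Dividing by ℏ: |L|/ℏ ≈ 6.478.
Set l(l+1) = 41.96; the integer solution is l = 6.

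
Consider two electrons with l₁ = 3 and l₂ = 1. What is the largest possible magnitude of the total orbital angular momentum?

The total orbital quantum number L ranges from |l₁ − l₂| to l₁ + l₂ in integer steps.
So L can be 2, 3, 4.
The largest magnitude corresponds to L = 4: |L_tot| = ℏ√(4·5) = 2√5 ℏ.

|L_tot|_max = 2√5 ℏ ≈ 4.472ℏ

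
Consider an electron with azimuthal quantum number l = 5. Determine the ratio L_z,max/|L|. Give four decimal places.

|L| = √30 ℏ ≈ 5.4772ℏ, while L_z,max = lℏ = 5ℏ.
L_z,max/|L| = 5/√30 = 0.9129.

L_z,max/|L| = 0.9129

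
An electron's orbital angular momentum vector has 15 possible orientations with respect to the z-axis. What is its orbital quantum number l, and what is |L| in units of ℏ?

2l + 1 = 15 ⇒ l = 7.
Then |L| = √(l(l+1)) ℏ = 2√14 ℏ.

l = 7, |L| = 2√14 ℏ ≈ 7.483ℏ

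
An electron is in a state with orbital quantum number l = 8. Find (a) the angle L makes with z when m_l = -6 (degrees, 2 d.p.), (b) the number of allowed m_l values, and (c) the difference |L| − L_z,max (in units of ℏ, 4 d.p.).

θ(m_l=-6) ≈ 135.00°; 17 values; |L|−L_z,max ≈ 0.4853ℏ

For m_l = -6: cos θ = -6/√72, θ ≈ 135.00°.
There are 2l+1 = 17 values of m_l.
|L| − L_z,max = (6√2 − 8)ℏ ≈ 0.4853ℏ.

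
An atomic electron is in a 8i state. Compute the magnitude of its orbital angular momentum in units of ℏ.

For 8i, l = 6.
|L| = ℏ√(l(l+1)) = ℏ√(6·7) = √42 ℏ

|L| = √42 ℏ ≈ 6.481ℏ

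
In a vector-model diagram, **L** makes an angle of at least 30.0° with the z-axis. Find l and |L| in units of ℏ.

l = 3, |L| = 2√3 ℏ ≈ 3.464ℏ

cos θ_min = l/√(l(l+1)) = √(l/(l+1)), so l/(l+1) = cos²(30.0°) = 0.7500.
Solving: l = 3.
Then |L| = ℏ√(3·4) = 2√3 ℏ.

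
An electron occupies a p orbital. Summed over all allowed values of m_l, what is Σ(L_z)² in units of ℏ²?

Σ(L_z)² = 2 ℏ²

For a p orbital, l = 1.
m_l ∈ {-1, 0, 1}.
Σ m_l² = l(l+1)(2l+1)/3 = 1·2·3/3 = 2.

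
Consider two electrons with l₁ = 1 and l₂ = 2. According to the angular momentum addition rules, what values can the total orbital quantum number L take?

L = 1, 2, 3

Angular momentum addition gives L = |l₁ − l₂|, …, l₁ + l₂.
So L can be 1, 2, 3.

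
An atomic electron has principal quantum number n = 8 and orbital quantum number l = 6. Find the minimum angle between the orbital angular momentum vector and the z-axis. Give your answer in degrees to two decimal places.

θ_min ≈ 22.21°

|L|² = l(l+1)ℏ² = 42ℏ², so |L| = √42 ℏ.
The smallest angle corresponds to the largest L_z, i.e. m_l = l = 6, giving L_z = 6ℏ.
cos θ_min = 6/√42, so θ_min ≈ 22.21°.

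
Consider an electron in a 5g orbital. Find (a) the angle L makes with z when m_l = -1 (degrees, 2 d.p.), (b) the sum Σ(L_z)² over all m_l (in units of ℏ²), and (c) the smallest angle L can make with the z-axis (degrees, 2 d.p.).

For 5g, l = 4.
For m_l = -1: cos θ = -1/√20, θ ≈ 102.92°.
Σ m_l² = 60, so Σ(L_z)² = 60 ℏ².
cos θ_min = 4/√20, so θ_min ≈ 26.57°.

θ(m_l=-1) ≈ 102.92°; Σ(L_z)² = 60 ℏ²; θ_min ≈ 26.57°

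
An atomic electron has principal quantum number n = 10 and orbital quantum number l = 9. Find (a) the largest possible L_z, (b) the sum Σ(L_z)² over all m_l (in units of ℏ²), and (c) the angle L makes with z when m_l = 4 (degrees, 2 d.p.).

L_z,max = 9ℏ; Σ(L_z)² = 570 ℏ²; θ(m_l=4) ≈ 65.06°

L_z,max = lℏ = 9ℏ.
Σ m_l² = 570, so Σ(L_z)² = 570 ℏ².
For m_l = 4: cos θ = 4/√90, θ ≈ 65.06°.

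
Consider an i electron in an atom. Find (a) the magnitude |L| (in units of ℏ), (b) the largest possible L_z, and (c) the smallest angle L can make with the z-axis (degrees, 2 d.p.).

The letter i corresponds to l = 6.
|L| = ℏ√(6·7) = √42 ℏ ≈ 6.481ℏ.
L_z,max = lℏ = 6ℏ.
cos θ_min = 6/√42, so θ_min ≈ 22.21°.

|L| = √42 ℏ ≈ 6.481ℏ; L_z,max = 6ℏ; θ_min ≈ 22.21°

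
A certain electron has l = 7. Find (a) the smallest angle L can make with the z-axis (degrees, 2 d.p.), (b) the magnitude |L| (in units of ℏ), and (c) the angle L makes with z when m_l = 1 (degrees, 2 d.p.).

θ_min ≈ 20.70°; |L| = 2√14 ℏ ≈ 7.483ℏ; θ(m_l=1) ≈ 82.32°

cos θ_min = 7/√56, so θ_min ≈ 20.70°.
|L| = ℏ√(7·8) = 2√14 ℏ ≈ 7.483ℏ.
For m_l = 1: cos θ = 1/√56, θ ≈ 82.32°.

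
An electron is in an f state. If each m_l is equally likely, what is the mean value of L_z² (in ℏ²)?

F corresponds to l = 3.
m_l ∈ {-3, -2, -1, 0, 1, 2, 3}.
⟨L_z²⟩ = ℏ²·l(l+1)/3 = 4ℏ².

⟨L_z²⟩ = 4 ℏ²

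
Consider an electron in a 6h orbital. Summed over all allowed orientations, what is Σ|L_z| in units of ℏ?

Σ|L_z| = 30 ℏ

The 6h subshell has l = 5.
m_l ∈ {-5, -4, -3, -2, -1, 0, 1, 2, 3, 4, 5}.
Σ|m_l| = 2(1+2+…+5) = 30.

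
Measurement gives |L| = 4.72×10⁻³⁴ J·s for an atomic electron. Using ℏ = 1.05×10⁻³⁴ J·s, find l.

l = 4

Dividing by ℏ: |L|/ℏ ≈ 4.495.
l(l+1) ≈ 4.495² ≈ 20.21, so l = 4.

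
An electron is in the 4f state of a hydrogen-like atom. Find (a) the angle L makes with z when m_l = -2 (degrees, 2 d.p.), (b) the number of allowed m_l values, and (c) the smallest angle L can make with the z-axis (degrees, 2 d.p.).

θ(m_l=-2) ≈ 125.26°; 7 values; θ_min ≈ 30.00°

4f means n = 4, l = 3.
For m_l = -2: cos θ = -2/√12, θ ≈ 125.26°.
There are 2l+1 = 7 values of m_l.
cos θ_min = 3/√12, so θ_min ≈ 30.00°.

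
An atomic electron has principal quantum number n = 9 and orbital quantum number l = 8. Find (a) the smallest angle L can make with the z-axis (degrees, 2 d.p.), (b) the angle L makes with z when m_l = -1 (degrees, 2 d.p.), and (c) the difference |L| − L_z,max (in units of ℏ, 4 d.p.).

cos θ_min = 8/√72, so θ_min ≈ 19.47°.
For m_l = -1: cos θ = -1/√72, θ ≈ 96.77°.
|L| − L_z,max = (6√2 − 8)ℏ ≈ 0.4853ℏ.

θ_min ≈ 19.47°; θ(m_l=-1) ≈ 96.77°; |L|−L_z,max ≈ 0.4853ℏ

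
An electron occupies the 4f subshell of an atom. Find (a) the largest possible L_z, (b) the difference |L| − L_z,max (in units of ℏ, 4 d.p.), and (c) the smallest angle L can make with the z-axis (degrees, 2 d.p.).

L_z,max = 3ℏ; |L|−L_z,max ≈ 0.4641ℏ; θ_min ≈ 30.00°

For 4f, l = 3.
L_z,max = lℏ = 3ℏ.
|L| − L_z,max = (2√3 − 3)ℏ ≈ 0.4641ℏ.
cos θ_min = 3/√12, so θ_min ≈ 30.00°.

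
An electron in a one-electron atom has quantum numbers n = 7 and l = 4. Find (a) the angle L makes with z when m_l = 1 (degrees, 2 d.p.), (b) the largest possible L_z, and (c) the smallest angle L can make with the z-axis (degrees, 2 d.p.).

For m_l = 1: cos θ = 1/√20, θ ≈ 77.08°.
L_z,max = lℏ = 4ℏ.
cos θ_min = 4/√20, so θ_min ≈ 26.57°.

θ(m_l=1) ≈ 77.08°; L_z,max = 4ℏ; θ_min ≈ 26.57°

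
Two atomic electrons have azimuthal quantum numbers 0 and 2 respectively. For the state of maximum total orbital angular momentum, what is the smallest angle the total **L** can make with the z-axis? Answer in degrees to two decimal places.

θ_min ≈ 35.26°

The total orbital quantum number L ranges from |l₁ − l₂| to l₁ + l₂ in integer steps.
So L can be 2.
The maximum is L = 2, with |L_tot| = ℏ√(2·3) = √6 ℏ.
The minimum angle with z is arccos(2/√6) ≈ 35.26°.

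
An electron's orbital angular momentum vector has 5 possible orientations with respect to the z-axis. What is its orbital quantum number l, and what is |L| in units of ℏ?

Since there are 2l+1 = 5 values of m_l, l = 2.
|L| = ℏ√(l(l+1)) = ℏ√(2·3) = √6 ℏ.

l = 2, |L| = √6 ℏ ≈ 2.449ℏ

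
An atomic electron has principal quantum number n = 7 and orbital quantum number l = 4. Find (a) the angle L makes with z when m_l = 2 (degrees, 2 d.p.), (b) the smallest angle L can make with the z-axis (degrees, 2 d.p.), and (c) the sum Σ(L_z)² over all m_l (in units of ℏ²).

θ(m_l=2) ≈ 63.43°; θ_min ≈ 26.57°; Σ(L_z)² = 60 ℏ²

For m_l = 2: cos θ = 2/√20, θ ≈ 63.43°.
cos θ_min = 4/√20, so θ_min ≈ 26.57°.
Σ m_l² = 60, so Σ(L_z)² = 60 ℏ².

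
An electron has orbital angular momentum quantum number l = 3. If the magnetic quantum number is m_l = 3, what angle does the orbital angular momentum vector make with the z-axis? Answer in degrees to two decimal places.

|L| = ℏ√(l(l+1)) = 2√3 ℏ.
L_z = m_l ℏ = 3ℏ.
cos θ = L_z/|L| = 3/√12, so θ ≈ 30.00°.

θ ≈ 30.00°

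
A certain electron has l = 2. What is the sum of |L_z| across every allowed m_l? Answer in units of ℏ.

Σ|L_z| = 6 ℏ

The allowed m_l values are -2, -1, 0, 1, 2.
Σ|m_l| = l(l+1) = 6.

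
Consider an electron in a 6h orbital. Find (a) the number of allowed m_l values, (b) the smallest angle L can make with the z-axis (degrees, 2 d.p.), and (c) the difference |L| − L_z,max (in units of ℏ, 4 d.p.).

11 values; θ_min ≈ 24.09°; |L|−L_z,max ≈ 0.4772ℏ

6h means n = 6, l = 5.
There are 2l+1 = 11 values of m_l.
cos θ_min = 5/√30, so θ_min ≈ 24.09°.
|L| − L_z,max = (√30 − 5)ℏ ≈ 0.4772ℏ.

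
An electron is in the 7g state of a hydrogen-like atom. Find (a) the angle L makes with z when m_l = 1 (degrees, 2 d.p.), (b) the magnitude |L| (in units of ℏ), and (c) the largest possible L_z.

7g means n = 7, l = 4.
For m_l = 1: cos θ = 1/√20, θ ≈ 77.08°.
|L| = ℏ√(4·5) = 2√5 ℏ ≈ 4.472ℏ.
L_z,max = lℏ = 4ℏ.

θ(m_l=1) ≈ 77.08°; |L| = 2√5 ℏ ≈ 4.472ℏ; L_z,max = 4ℏ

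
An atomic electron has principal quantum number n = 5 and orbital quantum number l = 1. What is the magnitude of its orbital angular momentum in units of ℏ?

|L| = ℏ√(l(l+1)) = ℏ√(1·2) = √2 ℏ

|L| = √2 ℏ ≈ 1.414ℏ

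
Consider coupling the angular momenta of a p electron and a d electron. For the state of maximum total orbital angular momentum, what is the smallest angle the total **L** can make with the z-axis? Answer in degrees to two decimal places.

L runs from |1 − 2| = 1 to 1 + 2 = 3.
So L can be 1, 2, 3.
The maximum is L = 3, with |L_tot| = ℏ√(3·4) = 2√3 ℏ.
The minimum angle with z is arccos(3/√12) ≈ 30.00°.

θ_min ≈ 30.00°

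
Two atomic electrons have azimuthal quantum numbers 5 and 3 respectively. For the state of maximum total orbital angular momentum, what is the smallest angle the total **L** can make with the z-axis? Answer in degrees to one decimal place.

θ_min ≈ 19.5°

L runs from |5 − 3| = 2 to 5 + 3 = 8.
Allowed values: L = 2, 3, 4, 5, 6, 7, 8.
The maximum is L = 8, with |L_tot| = ℏ√(8·9) = 6√2 ℏ.
The minimum angle with z is arccos(8/√72) ≈ 19.5°.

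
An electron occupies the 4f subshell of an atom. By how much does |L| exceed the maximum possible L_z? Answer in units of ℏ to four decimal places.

|L| − L_z,max ≈ 0.4641ℏ

4f means n = 4, l = 3.
|L| = 2√3 ℏ ≈ 3.4641ℏ, while L_z,max = lℏ = 3ℏ.
The difference is (2√3 − 3)ℏ ≈ 0.4641ℏ.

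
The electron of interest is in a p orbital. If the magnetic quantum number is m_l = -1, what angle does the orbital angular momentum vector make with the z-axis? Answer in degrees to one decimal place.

For a p orbital, l = 1.
|L|² = l(l+1)ℏ² = 2ℏ², so |L| = √2 ℏ.
L_z = m_l ℏ = −1ℏ.
cos θ = L_z/|L| = -1/√2, so θ ≈ 135.0°.

θ ≈ 135.0°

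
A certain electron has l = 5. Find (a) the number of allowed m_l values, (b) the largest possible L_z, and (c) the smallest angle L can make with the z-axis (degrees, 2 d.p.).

There are 2l+1 = 11 values of m_l.
L_z,max = lℏ = 5ℏ.
cos θ_min = 5/√30, so θ_min ≈ 24.09°.

11 values; L_z,max = 5ℏ; θ_min ≈ 24.09°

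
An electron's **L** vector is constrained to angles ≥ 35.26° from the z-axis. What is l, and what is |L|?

At minimum angle, m_l = l, so cos θ = l/√(l(l+1)); cos²θ = l/(l+1) = 0.6667.
l = cos²θ/sin²θ ≈ 2.
Then |L| = ℏ√(2·3) = √6 ℏ.

l = 2, |L| = √6 ℏ ≈ 2.449ℏ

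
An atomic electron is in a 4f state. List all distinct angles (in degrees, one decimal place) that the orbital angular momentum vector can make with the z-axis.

The 4f subshell has l = 3.
|L| = ℏ√(l(l+1)) = 2√3 ℏ.
cos θ = m_l/√12 for each m_l ∈ {-3, -2, -1, 0, 1, 2, 3}.

θ ∈ {30.0°, 54.7°, 73.2°, 90.0°, 106.8°, 125.3°, 150.0°}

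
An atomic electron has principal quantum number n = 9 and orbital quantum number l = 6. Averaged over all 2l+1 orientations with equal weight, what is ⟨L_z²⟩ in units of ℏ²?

The allowed m_l values are -6, -5, -4, -3, -2, -1, 0, 1, 2, 3, 4, 5, 6.
⟨L_z²⟩ = ℏ²·l(l+1)/3 = 14ℏ².

⟨L_z²⟩ = 14 ℏ²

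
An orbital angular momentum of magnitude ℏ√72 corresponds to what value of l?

|L| = ℏ√(l(l+1)), so l(l+1) = 72.
l² + l − 72 = 0 ⇒ l = 8.

l = 8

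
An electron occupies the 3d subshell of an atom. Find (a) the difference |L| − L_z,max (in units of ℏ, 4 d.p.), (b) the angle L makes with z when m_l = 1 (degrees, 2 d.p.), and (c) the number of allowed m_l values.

|L|−L_z,max ≈ 0.4495ℏ; θ(m_l=1) ≈ 65.91°; 5 values

3d means n = 3, l = 2.
|L| − L_z,max = (√6 − 2)ℏ ≈ 0.4495ℏ.
For m_l = 1: cos θ = 1/√6, θ ≈ 65.91°.
There are 2l+1 = 5 values of m_l.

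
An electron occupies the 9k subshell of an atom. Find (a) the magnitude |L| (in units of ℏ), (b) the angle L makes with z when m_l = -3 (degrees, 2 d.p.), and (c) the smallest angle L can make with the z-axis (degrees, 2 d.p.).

9k means n = 9, l = 7.
|L| = ℏ√(7·8) = 2√14 ℏ ≈ 7.483ℏ.
For m_l = -3: cos θ = -3/√56, θ ≈ 113.63°.
cos θ_min = 7/√56, so θ_min ≈ 20.70°.

|L| = 2√14 ℏ ≈ 7.483ℏ; θ(m_l=-3) ≈ 113.63°; θ_min ≈ 20.70°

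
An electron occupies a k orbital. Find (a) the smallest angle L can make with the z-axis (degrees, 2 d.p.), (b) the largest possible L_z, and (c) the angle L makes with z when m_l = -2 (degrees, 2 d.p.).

For a k orbital, l = 7.
cos θ_min = 7/√56, so θ_min ≈ 20.70°.
L_z,max = lℏ = 7ℏ.
For m_l = -2: cos θ = -2/√56, θ ≈ 105.50°.

θ_min ≈ 20.70°; L_z,max = 7ℏ; θ(m_l=-2) ≈ 105.50°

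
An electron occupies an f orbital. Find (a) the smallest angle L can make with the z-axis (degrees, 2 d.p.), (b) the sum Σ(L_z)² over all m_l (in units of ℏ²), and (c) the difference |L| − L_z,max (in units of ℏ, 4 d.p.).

θ_min ≈ 30.00°; Σ(L_z)² = 28 ℏ²; |L|−L_z,max ≈ 0.4641ℏ

An f state has l = 3.
cos θ_min = 3/√12, so θ_min ≈ 30.00°.
Σ m_l² = 28, so Σ(L_z)² = 28 ℏ².
|L| − L_z,max = (2√3 − 3)ℏ ≈ 0.4641ℏ.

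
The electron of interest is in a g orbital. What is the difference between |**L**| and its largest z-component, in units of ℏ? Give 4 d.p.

A g state has l = 4.
|L| = 2√5 ℏ ≈ 4.4721ℏ, while L_z,max = lℏ = 4ℏ.
The difference is (2√5 − 4)ℏ ≈ 0.4721ℏ.

|L| − L_z,max ≈ 0.4721ℏ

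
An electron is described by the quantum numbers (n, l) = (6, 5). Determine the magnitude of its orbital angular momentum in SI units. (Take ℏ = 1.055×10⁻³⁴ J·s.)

|L| = 5.778×10⁻³⁴ J·s

|L| = ℏ√(l(l+1)) = ℏ√(5·6) = √30 ℏ
Numerically, |L| = 5.477 × (1.055×10⁻³⁴ J·s) = 5.778×10⁻³⁴ J·s.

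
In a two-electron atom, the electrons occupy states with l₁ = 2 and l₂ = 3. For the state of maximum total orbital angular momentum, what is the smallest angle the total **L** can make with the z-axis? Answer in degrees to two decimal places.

By the triangle rule, |l₁ − l₂| ≤ L ≤ l₁ + l₂.
So L can be 1, 2, 3, 4, 5.
The maximum is L = 5, with |L_tot| = ℏ√(5·6) = √30 ℏ.
The minimum angle with z is arccos(5/√30) ≈ 24.09°.

θ_min ≈ 24.09°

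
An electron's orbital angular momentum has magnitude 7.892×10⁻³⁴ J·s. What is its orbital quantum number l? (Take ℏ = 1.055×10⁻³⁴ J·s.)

l = 7

Dividing by ℏ: |L|/ℏ ≈ 7.481.
(|L|/ℏ)² = l(l+1) ≈ 55.96 ⇒ l = 7.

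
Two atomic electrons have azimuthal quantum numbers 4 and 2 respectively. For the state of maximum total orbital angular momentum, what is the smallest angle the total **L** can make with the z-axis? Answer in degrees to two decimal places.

θ_min ≈ 22.21°

By the triangle rule, |l₁ − l₂| ≤ L ≤ l₁ + l₂.
Allowed values: L = 2, 3, 4, 5, 6.
The maximum is L = 6, with |L_tot| = ℏ√(6·7) = √42 ℏ.
The minimum angle with z is arccos(6/√42) ≈ 22.21°.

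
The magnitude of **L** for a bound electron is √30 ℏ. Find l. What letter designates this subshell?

l = 5 (h orbital)

Since |L|² = l(l+1)ℏ², l(l+1) = 30.
Solving: l = 5.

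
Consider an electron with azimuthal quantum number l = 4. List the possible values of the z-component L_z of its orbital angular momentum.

L_z ∈ {−4ℏ, −3ℏ, −2ℏ, −ℏ, 0, ℏ, 2ℏ, 3ℏ, 4ℏ}

L_z = m_l ℏ with m_l ranging from −l to +l in integer steps.
For l = 4: m_l ∈ {-4, -3, -2, -1, 0, 1, 2, 3, 4}.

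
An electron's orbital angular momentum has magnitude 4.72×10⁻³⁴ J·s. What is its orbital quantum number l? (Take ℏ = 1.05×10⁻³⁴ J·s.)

l = 4

Dividing by ℏ: |L|/ℏ ≈ 4.495.
(|L|/ℏ)² = l(l+1) ≈ 20.21 ⇒ l = 4.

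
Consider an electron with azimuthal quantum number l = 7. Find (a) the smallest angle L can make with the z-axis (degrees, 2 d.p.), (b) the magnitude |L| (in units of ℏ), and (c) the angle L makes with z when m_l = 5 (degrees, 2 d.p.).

θ_min ≈ 20.70°; |L| = 2√14 ℏ ≈ 7.483ℏ; θ(m_l=5) ≈ 48.08°

cos θ_min = 7/√56, so θ_min ≈ 20.70°.
|L| = ℏ√(7·8) = 2√14 ℏ ≈ 7.483ℏ.
For m_l = 5: cos θ = 5/√56, θ ≈ 48.08°.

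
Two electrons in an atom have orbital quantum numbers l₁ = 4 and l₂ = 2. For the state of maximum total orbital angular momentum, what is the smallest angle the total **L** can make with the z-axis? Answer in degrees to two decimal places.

θ_min ≈ 22.21°

The total orbital quantum number L ranges from |l₁ − l₂| to l₁ + l₂ in integer steps.
L ∈ {2, 3, 4, 5, 6}.
The maximum is L = 6, with |L_tot| = ℏ√(6·7) = √42 ℏ.
The minimum angle with z is arccos(6/√42) ≈ 22.21°.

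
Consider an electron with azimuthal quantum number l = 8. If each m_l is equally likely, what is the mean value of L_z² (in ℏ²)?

⟨L_z²⟩ = 24 ℏ²

m_l runs from −8 to 8, i.e. {-8, -7, -6, -5, -4, -3, -2, -1, 0, 1, 2, 3, 4, 5, 6, 7, 8}.
Average of L_z² over 17 states: 408/17 ℏ² = 24 ℏ².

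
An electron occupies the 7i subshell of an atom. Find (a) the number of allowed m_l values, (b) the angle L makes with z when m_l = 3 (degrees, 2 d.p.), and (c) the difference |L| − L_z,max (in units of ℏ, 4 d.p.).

The 7i subshell has l = 6.
There are 2l+1 = 13 values of m_l.
For m_l = 3: cos θ = 3/√42, θ ≈ 62.42°.
|L| − L_z,max = (√42 − 6)ℏ ≈ 0.4807ℏ.

13 values; θ(m_l=3) ≈ 62.42°; |L|−L_z,max ≈ 0.4807ℏ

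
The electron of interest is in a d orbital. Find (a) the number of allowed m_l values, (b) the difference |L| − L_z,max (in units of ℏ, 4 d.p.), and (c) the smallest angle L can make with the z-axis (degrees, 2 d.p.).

5 values; |L|−L_z,max ≈ 0.4495ℏ; θ_min ≈ 35.26°

The letter d corresponds to l = 2.
There are 2l+1 = 5 values of m_l.
|L| − L_z,max = (√6 − 2)ℏ ≈ 0.4495ℏ.
cos θ_min = 2/√6, so θ_min ≈ 35.26°.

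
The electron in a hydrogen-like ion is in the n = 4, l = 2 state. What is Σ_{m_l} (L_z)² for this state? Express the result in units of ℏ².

m_l runs from −2 to 2, i.e. {-2, -1, 0, 1, 2}.
Σ m_l² = l(l+1)(2l+1)/3 = 2·3·5/3 = 10.

Σ(L_z)² = 10 ℏ²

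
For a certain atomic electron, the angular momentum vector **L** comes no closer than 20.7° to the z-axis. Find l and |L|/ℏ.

cos θ_min = l/√(l(l+1)) = √(l/(l+1)), so l/(l+1) = cos²(20.7°) = 0.8751.
l = cos²θ/sin²θ ≈ 7.
Then |L| = ℏ√(7·8) = 2√14 ℏ.

l = 7, |L| = 2√14 ℏ ≈ 7.483ℏ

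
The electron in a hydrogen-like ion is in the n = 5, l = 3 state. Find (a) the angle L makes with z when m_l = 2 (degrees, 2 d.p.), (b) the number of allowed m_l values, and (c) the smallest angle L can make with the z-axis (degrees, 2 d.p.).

For m_l = 2: cos θ = 2/√12, θ ≈ 54.74°.
There are 2l+1 = 7 values of m_l.
cos θ_min = 3/√12, so θ_min ≈ 30.00°.

θ(m_l=2) ≈ 54.74°; 7 values; θ_min ≈ 30.00°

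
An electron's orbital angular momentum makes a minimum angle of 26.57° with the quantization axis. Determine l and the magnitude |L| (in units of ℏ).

l = 4, |L| = 2√5 ℏ ≈ 4.472ℏ

cos²θ_min = l/(l+1) = 0.7999.
l = cos²θ/sin²θ ≈ 4.
Then |L| = ℏ√(4·5) = 2√5 ℏ.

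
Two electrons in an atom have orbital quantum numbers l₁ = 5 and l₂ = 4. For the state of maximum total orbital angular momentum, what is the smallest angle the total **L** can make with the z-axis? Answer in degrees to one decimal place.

By the triangle rule, |l₁ − l₂| ≤ L ≤ l₁ + l₂.
So L can be 1, 2, 3, 4, 5, 6, 7, 8, 9.
The maximum is L = 9, with |L_tot| = ℏ√(9·10) = 3√10 ℏ.
The minimum angle with z is arccos(9/√90) ≈ 18.4°.

θ_min ≈ 18.4°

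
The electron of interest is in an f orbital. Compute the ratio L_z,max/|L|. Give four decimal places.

L_z,max/|L| = 0.8660

An f state has l = 3.
|L| = 2√3 ℏ ≈ 3.4641ℏ, while L_z,max = lℏ = 3ℏ.
L_z,max/|L| = 3/√12 = 0.8660.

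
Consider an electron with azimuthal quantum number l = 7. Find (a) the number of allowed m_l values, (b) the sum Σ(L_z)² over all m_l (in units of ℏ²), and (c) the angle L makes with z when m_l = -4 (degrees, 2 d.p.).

15 values; Σ(L_z)² = 280 ℏ²; θ(m_l=-4) ≈ 122.31°

There are 2l+1 = 15 values of m_l.
Σ m_l² = 280, so Σ(L_z)² = 280 ℏ².
For m_l = -4: cos θ = -4/√56, θ ≈ 122.31°.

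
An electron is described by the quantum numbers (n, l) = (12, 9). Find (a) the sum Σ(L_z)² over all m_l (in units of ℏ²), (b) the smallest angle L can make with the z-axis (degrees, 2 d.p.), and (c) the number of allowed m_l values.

Σ(L_z)² = 570 ℏ²; θ_min ≈ 18.43°; 19 values

Σ m_l² = 570, so Σ(L_z)² = 570 ℏ².
cos θ_min = 9/√90, so θ_min ≈ 18.43°.
There are 2l+1 = 19 values of m_l.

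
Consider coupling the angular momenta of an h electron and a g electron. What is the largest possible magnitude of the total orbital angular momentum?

|L_tot|_max = 3√10 ℏ ≈ 9.487ℏ

The total orbital quantum number L ranges from |l₁ − l₂| to l₁ + l₂ in integer steps.
L ∈ {1, 2, 3, 4, 5, 6, 7, 8, 9}.
The largest magnitude corresponds to L = 9: |L_tot| = ℏ√(9·10) = 3√10 ℏ.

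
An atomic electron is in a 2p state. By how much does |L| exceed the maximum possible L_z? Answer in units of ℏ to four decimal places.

|L| − L_z,max ≈ 0.4142ℏ

The 2p subshell has l = 1.
|L| = √2 ℏ ≈ 1.4142ℏ, while L_z,max = lℏ = 1ℏ.
The difference is (√2 − 1)ℏ ≈ 0.4142ℏ.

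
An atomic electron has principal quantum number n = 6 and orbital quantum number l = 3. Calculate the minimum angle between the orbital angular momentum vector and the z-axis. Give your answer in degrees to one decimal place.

|L|² = l(l+1)ℏ² = 12ℏ², so |L| = 2√3 ℏ.
The smallest angle corresponds to the largest L_z, i.e. m_l = l = 3, giving L_z = 3ℏ.
cos θ_min = 3/√12, so θ_min ≈ 30.0°.

θ_min ≈ 30.0°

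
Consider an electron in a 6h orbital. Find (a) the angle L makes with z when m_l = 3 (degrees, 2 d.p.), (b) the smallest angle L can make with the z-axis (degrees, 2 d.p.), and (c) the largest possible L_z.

θ(m_l=3) ≈ 56.79°; θ_min ≈ 24.09°; L_z,max = 5ℏ

6h means n = 6, l = 5.
For m_l = 3: cos θ = 3/√30, θ ≈ 56.79°.
cos θ_min = 5/√30, so θ_min ≈ 24.09°.
L_z,max = lℏ = 5ℏ.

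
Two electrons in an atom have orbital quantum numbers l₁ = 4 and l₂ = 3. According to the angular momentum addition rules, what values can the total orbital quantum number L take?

Angular momentum addition gives L = |l₁ − l₂|, …, l₁ + l₂.
So L can be 1, 2, 3, 4, 5, 6, 7.

L = 1, 2, 3, 4, 5, 6, 7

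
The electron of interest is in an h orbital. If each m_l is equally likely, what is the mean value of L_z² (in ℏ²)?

⟨L_z²⟩ = 10 ℏ²

The letter h corresponds to l = 5.
m_l runs from −5 to 5, i.e. {-5, -4, -3, -2, -1, 0, 1, 2, 3, 4, 5}.
⟨L_z²⟩ = ℏ²·l(l+1)/3 = 10ℏ².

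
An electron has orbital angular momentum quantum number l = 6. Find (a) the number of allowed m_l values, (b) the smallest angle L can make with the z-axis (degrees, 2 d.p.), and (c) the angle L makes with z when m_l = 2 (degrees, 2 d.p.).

13 values; θ_min ≈ 22.21°; θ(m_l=2) ≈ 72.02°

There are 2l+1 = 13 values of m_l.
cos θ_min = 6/√42, so θ_min ≈ 22.21°.
For m_l = 2: cos θ = 2/√42, θ ≈ 72.02°.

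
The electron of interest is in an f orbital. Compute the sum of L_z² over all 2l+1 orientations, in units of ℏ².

Σ(L_z)² = 28 ℏ²

For an f orbital, l = 3.
The allowed m_l values are -3, -2, -1, 0, 1, 2, 3.
Summing m² from −3 to 3: Σ m_l² = 28.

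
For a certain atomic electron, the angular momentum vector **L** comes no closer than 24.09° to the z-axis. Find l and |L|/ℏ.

cos θ_min = l/√(l(l+1)) = √(l/(l+1)), so l/(l+1) = cos²(24.09°) = 0.8334.
Solving: l = 5.
Then |L| = ℏ√(5·6) = √30 ℏ.

l = 5, |L| = √30 ℏ ≈ 5.477ℏ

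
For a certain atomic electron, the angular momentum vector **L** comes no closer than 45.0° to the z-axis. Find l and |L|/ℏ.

l = 1, |L| = √2 ℏ ≈ 1.414ℏ

At minimum angle, m_l = l, so cos θ = l/√(l(l+1)); cos²θ = l/(l+1) = 0.5000.
l = cos²θ/sin²θ ≈ 1.
Then |L| = ℏ√(1·2) = √2 ℏ.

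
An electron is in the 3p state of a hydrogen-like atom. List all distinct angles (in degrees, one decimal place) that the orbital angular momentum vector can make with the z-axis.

For 3p, l = 1.
|L| = √(l(l+1)) ℏ = √2 ℏ.
cos θ = m_l/√2 for each m_l ∈ {-1, 0, 1}.

θ ∈ {45.0°, 90.0°, 135.0°}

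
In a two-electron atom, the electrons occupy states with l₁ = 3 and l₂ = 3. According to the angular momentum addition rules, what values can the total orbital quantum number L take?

Angular momentum addition gives L = |l₁ − l₂|, …, l₁ + l₂.
Allowed values: L = 0, 1, 2, 3, 4, 5, 6.

L = 0, 1, 2, 3, 4, 5, 6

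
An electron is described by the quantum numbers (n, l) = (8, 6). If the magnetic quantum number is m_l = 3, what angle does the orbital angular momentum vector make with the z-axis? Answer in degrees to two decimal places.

θ ≈ 62.42°

|L| = ℏ√(l(l+1)) = √42 ℏ.
L_z = m_l ℏ = 3ℏ.
cos θ = L_z/|L| = 3/√42, so θ ≈ 62.42°.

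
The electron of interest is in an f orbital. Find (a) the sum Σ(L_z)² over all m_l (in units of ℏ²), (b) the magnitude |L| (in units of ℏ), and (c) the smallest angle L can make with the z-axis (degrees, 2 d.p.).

Σ(L_z)² = 28 ℏ²; |L| = 2√3 ℏ ≈ 3.464ℏ; θ_min ≈ 30.00°

F corresponds to l = 3.
Σ m_l² = 28, so Σ(L_z)² = 28 ℏ².
|L| = ℏ√(3·4) = 2√3 ℏ ≈ 3.464ℏ.
cos θ_min = 3/√12, so θ_min ≈ 30.00°.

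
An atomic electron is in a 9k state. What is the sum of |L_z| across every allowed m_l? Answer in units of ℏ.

9k means n = 9, l = 7.
m_l ∈ {-7, -6, -5, -4, -3, -2, -1, 0, 1, 2, 3, 4, 5, 6, 7}.
Σ|m_l| = 2·7(7+1)/2 = 56.

Σ|L_z| = 56 ℏ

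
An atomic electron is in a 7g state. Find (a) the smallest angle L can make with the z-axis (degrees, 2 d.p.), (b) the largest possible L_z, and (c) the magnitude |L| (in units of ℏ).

7g means n = 7, l = 4.
cos θ_min = 4/√20, so θ_min ≈ 26.57°.
L_z,max = lℏ = 4ℏ.
|L| = ℏ√(4·5) = 2√5 ℏ ≈ 4.472ℏ.

θ_min ≈ 26.57°; L_z,max = 4ℏ; |L| = 2√5 ℏ ≈ 4.472ℏ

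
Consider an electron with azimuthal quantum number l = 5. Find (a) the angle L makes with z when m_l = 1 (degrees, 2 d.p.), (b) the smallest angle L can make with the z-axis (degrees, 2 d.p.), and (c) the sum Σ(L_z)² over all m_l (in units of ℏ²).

θ(m_l=1) ≈ 79.48°; θ_min ≈ 24.09°; Σ(L_z)² = 110 ℏ²

For m_l = 1: cos θ = 1/√30, θ ≈ 79.48°.
cos θ_min = 5/√30, so θ_min ≈ 24.09°.
Σ m_l² = 110, so Σ(L_z)² = 110 ℏ².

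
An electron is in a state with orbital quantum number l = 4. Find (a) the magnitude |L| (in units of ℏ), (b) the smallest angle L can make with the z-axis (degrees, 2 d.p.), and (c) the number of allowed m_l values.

|L| = ℏ√(4·5) = 2√5 ℏ ≈ 4.472ℏ.
cos θ_min = 4/√20, so θ_min ≈ 26.57°.
There are 2l+1 = 9 values of m_l.

|L| = 2√5 ℏ ≈ 4.472ℏ; θ_min ≈ 26.57°; 9 values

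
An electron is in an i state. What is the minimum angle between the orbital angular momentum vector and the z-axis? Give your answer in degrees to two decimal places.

For an i orbital, l = 6.
|L| = √(l(l+1)) ℏ = √42 ℏ.
The smallest angle corresponds to the largest L_z, i.e. m_l = l = 6, giving L_z = 6ℏ.
cos θ_min = 6/√42, so θ_min ≈ 22.21°.

θ_min ≈ 22.21°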